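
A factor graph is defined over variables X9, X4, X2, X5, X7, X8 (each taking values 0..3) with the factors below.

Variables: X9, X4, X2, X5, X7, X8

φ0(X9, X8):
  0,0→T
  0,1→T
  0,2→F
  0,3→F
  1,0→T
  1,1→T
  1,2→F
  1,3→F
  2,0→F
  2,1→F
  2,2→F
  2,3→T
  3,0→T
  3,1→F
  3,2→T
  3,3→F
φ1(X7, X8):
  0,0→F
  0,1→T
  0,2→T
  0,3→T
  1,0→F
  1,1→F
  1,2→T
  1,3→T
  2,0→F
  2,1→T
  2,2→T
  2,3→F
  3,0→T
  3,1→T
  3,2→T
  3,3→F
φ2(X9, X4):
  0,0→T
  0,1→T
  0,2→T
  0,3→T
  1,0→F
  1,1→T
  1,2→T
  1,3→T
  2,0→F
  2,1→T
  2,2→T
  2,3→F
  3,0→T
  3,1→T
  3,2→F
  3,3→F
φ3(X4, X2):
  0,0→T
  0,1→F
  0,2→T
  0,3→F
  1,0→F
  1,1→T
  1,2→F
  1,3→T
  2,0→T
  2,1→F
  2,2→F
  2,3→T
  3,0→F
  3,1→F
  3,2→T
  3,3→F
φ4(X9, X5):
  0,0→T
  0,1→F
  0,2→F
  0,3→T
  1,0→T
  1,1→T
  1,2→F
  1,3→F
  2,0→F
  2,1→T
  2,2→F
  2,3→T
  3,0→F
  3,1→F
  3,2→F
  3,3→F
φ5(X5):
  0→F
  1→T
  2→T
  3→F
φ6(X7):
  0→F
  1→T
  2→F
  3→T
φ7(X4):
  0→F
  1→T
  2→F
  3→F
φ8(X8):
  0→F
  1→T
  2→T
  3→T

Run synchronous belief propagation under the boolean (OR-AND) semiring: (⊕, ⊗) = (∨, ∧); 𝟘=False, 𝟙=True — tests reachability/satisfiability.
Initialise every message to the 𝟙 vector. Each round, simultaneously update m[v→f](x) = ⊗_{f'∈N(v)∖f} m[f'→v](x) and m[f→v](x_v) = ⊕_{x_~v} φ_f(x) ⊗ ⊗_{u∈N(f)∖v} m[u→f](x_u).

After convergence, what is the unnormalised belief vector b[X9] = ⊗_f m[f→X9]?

b[X9] = [F, T, T, F]

init: all messages = 𝟙 over 4 values
r1 m[φ0→X9] = [T, T, T, T]
r1 m[φ0→X8] = [T, T, T, T]
r1 m[φ1→X7] = [T, T, T, T]
r1 m[φ1→X8] = [T, T, T, T]
r1 m[φ2→X9] = [T, T, T, T]
r1 m[φ2→X4] = [T, T, T, T]
r1 m[φ3→X4] = [T, T, T, T]
r1 m[φ3→X2] = [T, T, T, T]
r1 m[φ4→X9] = [T, T, T, F]
r1 m[φ4→X5] = [T, T, F, T]
r1 m[φ5→X5] = [F, T, T, F]
r1 m[φ6→X7] = [F, T, F, T]
r1 m[φ7→X4] = [F, T, F, F]
r1 m[φ8→X8] = [F, T, T, T]
r1 m[X9→φ0] = [T, T, T, T]
r1 m[X9→φ2] = [T, T, T, T]
r1 m[X9→φ4] = [T, T, T, T]
r1 m[X4→φ2] = [T, T, T, T]
r1 m[X4→φ3] = [T, T, T, T]
r1 m[X4→φ7] = [T, T, T, T]
r1 m[X2→φ3] = [T, T, T, T]
r1 m[X5→φ4] = [T, T, T, T]
r1 m[X5→φ5] = [T, T, T, T]
r1 m[X7→φ1] = [T, T, T, T]
r1 m[X7→φ6] = [T, T, T, T]
r1 m[X8→φ0] = [T, T, T, T]
r1 m[X8→φ1] = [T, T, T, T]
r1 m[X8→φ8] = [T, T, T, T]
r2 m[φ0→X9] = [T, T, T, T]
r2 m[φ0→X8] = [T, T, T, T]
r2 m[φ1→X7] = [T, T, T, T]
r2 m[φ1→X8] = [T, T, T, T]
r2 m[φ2→X9] = [T, T, T, T]
r2 m[φ2→X4] = [T, T, T, T]
r2 m[φ3→X4] = [T, T, T, T]
r2 m[φ3→X2] = [T, T, T, T]
r2 m[φ4→X9] = [T, T, T, F]
r2 m[φ4→X5] = [T, T, F, T]
r2 m[φ5→X5] = [F, T, T, F]
r2 m[φ6→X7] = [F, T, F, T]
r2 m[φ7→X4] = [F, T, F, F]
r2 m[φ8→X8] = [F, T, T, T]
r2 m[X9→φ0] = [T, T, T, F]
r2 m[X9→φ2] = [T, T, T, F]
r2 m[X9→φ4] = [T, T, T, T]
r2 m[X4→φ2] = [F, T, F, F]
r2 m[X4→φ3] = [F, T, F, F]
r2 m[X4→φ7] = [T, T, T, T]
r2 m[X2→φ3] = [T, T, T, T]
r2 m[X5→φ4] = [F, T, T, F]
r2 m[X5→φ5] = [T, T, F, T]
r2 m[X7→φ1] = [F, T, F, T]
r2 m[X7→φ6] = [T, T, T, T]
r2 m[X8→φ0] = [F, T, T, T]
r2 m[X8→φ1] = [F, T, T, T]
r2 m[X8→φ8] = [T, T, T, T]
r3 m[φ0→X9] = [T, T, T, T]
r3 m[φ0→X8] = [T, T, F, T]
r3 m[φ1→X7] = [T, T, T, T]
r3 m[φ1→X8] = [T, T, T, T]
r3 m[φ2→X9] = [T, T, T, T]
r3 m[φ2→X4] = [T, T, T, T]
r3 m[φ3→X4] = [T, T, T, T]
r3 m[φ3→X2] = [F, T, F, T]
r3 m[φ4→X9] = [F, T, T, F]
r3 m[φ4→X5] = [T, T, F, T]
r3 m[φ5→X5] = [F, T, T, F]
r3 m[φ6→X7] = [F, T, F, T]
r3 m[φ7→X4] = [F, T, F, F]
r3 m[φ8→X8] = [F, T, T, T]
r3 m[X9→φ0] = [T, T, T, F]
r3 m[X9→φ2] = [T, T, T, F]
r3 m[X9→φ4] = [T, T, T, T]
r3 m[X4→φ2] = [F, T, F, F]
r3 m[X4→φ3] = [F, T, F, F]
r3 m[X4→φ7] = [T, T, T, T]
r3 m[X2→φ3] = [T, T, T, T]
r3 m[X5→φ4] = [F, T, T, F]
r3 m[X5→φ5] = [T, T, F, T]
r3 m[X7→φ1] = [F, T, F, T]
r3 m[X7→φ6] = [T, T, T, T]
r3 m[X8→φ0] = [F, T, T, T]
r3 m[X8→φ1] = [F, T, T, T]
r3 m[X8→φ8] = [T, T, T, T]
r4 m[φ0→X9] = [T, T, T, T]
r4 m[φ0→X8] = [T, T, F, T]
r4 m[φ1→X7] = [T, T, T, T]
r4 m[φ1→X8] = [T, T, T, T]
r4 m[φ2→X9] = [T, T, T, T]
r4 m[φ2→X4] = [T, T, T, T]
r4 m[φ3→X4] = [T, T, T, T]
r4 m[φ3→X2] = [F, T, F, T]
r4 m[φ4→X9] = [F, T, T, F]
r4 m[φ4→X5] = [T, T, F, T]
r4 m[φ5→X5] = [F, T, T, F]
r4 m[φ6→X7] = [F, T, F, T]
r4 m[φ7→X4] = [F, T, F, F]
r4 m[φ8→X8] = [F, T, T, T]
r4 m[X9→φ0] = [F, T, T, F]
r4 m[X9→φ2] = [F, T, T, F]
r4 m[X9→φ4] = [T, T, T, T]
r4 m[X4→φ2] = [F, T, F, F]
r4 m[X4→φ3] = [F, T, F, F]
r4 m[X4→φ7] = [T, T, T, T]
r4 m[X2→φ3] = [T, T, T, T]
r4 m[X5→φ4] = [F, T, T, F]
r4 m[X5→φ5] = [T, T, F, T]
r4 m[X7→φ1] = [F, T, F, T]
r4 m[X7→φ6] = [T, T, T, T]
r4 m[X8→φ0] = [F, T, T, T]
r4 m[X8→φ1] = [F, T, F, T]
r4 m[X8→φ8] = [T, T, F, T]
r5 m[φ0→X9] = [T, T, T, T]
r5 m[φ0→X8] = [T, T, F, T]
r5 m[φ1→X7] = [T, T, T, T]
r5 m[φ1→X8] = [T, T, T, T]
r5 m[φ2→X9] = [T, T, T, T]
r5 m[φ2→X4] = [F, T, T, T]
r5 m[φ3→X4] = [T, T, T, T]
r5 m[φ3→X2] = [F, T, F, T]
r5 m[φ4→X9] = [F, T, T, F]
r5 m[φ4→X5] = [T, T, F, T]
r5 m[φ5→X5] = [F, T, T, F]
r5 m[φ6→X7] = [F, T, F, T]
r5 m[φ7→X4] = [F, T, F, F]
r5 m[φ8→X8] = [F, T, T, T]
r5 m[X9→φ0] = [F, T, T, F]
r5 m[X9→φ2] = [F, T, T, F]
r5 m[X9→φ4] = [T, T, T, T]
r5 m[X4→φ2] = [F, T, F, F]
r5 m[X4→φ3] = [F, T, F, F]
r5 m[X4→φ7] = [T, T, T, T]
r5 m[X2→φ3] = [T, T, T, T]
r5 m[X5→φ4] = [F, T, T, F]
r5 m[X5→φ5] = [T, T, F, T]
r5 m[X7→φ1] = [F, T, F, T]
r5 m[X7→φ6] = [T, T, T, T]
r5 m[X8→φ0] = [F, T, T, T]
r5 m[X8→φ1] = [F, T, F, T]
r5 m[X8→φ8] = [T, T, F, T]
r6 m[φ0→X9] = [T, T, T, T]
r6 m[φ0→X8] = [T, T, F, T]
r6 m[φ1→X7] = [T, T, T, T]
r6 m[φ1→X8] = [T, T, T, T]
r6 m[φ2→X9] = [T, T, T, T]
r6 m[φ2→X4] = [F, T, T, T]
r6 m[φ3→X4] = [T, T, T, T]
r6 m[φ3→X2] = [F, T, F, T]
r6 m[φ4→X9] = [F, T, T, F]
r6 m[φ4→X5] = [T, T, F, T]
r6 m[φ5→X5] = [F, T, T, F]
r6 m[φ6→X7] = [F, T, F, T]
r6 m[φ7→X4] = [F, T, F, F]
r6 m[φ8→X8] = [F, T, T, T]
r6 m[X9→φ0] = [F, T, T, F]
r6 m[X9→φ2] = [F, T, T, F]
r6 m[X9→φ4] = [T, T, T, T]
r6 m[X4→φ2] = [F, T, F, F]
r6 m[X4→φ3] = [F, T, F, F]
r6 m[X4→φ7] = [F, T, T, T]
r6 m[X2→φ3] = [T, T, T, T]
r6 m[X5→φ4] = [F, T, T, F]
r6 m[X5→φ5] = [T, T, F, T]
r6 m[X7→φ1] = [F, T, F, T]
r6 m[X7→φ6] = [T, T, T, T]
r6 m[X8→φ0] = [F, T, T, T]
r6 m[X8→φ1] = [F, T, F, T]
r6 m[X8→φ8] = [T, T, F, T]
r7 m[φ0→X9] = [T, T, T, T]
r7 m[φ0→X8] = [T, T, F, T]
r7 m[φ1→X7] = [T, T, T, T]
r7 m[φ1→X8] = [T, T, T, T]
r7 m[φ2→X9] = [T, T, T, T]
r7 m[φ2→X4] = [F, T, T, T]
r7 m[φ3→X4] = [T, T, T, T]
r7 m[φ3→X2] = [F, T, F, T]
r7 m[φ4→X9] = [F, T, T, F]
r7 m[φ4→X5] = [T, T, F, T]
r7 m[φ5→X5] = [F, T, T, F]
r7 m[φ6→X7] = [F, T, F, T]
r7 m[φ7→X4] = [F, T, F, F]
r7 m[φ8→X8] = [F, T, T, T]
r7 m[X9→φ0] = [F, T, T, F]
r7 m[X9→φ2] = [F, T, T, F]
r7 m[X9→φ4] = [T, T, T, T]
r7 m[X4→φ2] = [F, T, F, F]
r7 m[X4→φ3] = [F, T, F, F]
r7 m[X4→φ7] = [F, T, T, T]
r7 m[X2→φ3] = [T, T, T, T]
r7 m[X5→φ4] = [F, T, T, F]
r7 m[X5→φ5] = [T, T, F, T]
r7 m[X7→φ1] = [F, T, F, T]
r7 m[X7→φ6] = [T, T, T, T]
r7 m[X8→φ0] = [F, T, T, T]
r7 m[X8→φ1] = [F, T, F, T]
r7 m[X8→φ8] = [T, T, F, T]
fixed point reached at round 7
b[X9] = ⊗ incoming = [F, T, T, F]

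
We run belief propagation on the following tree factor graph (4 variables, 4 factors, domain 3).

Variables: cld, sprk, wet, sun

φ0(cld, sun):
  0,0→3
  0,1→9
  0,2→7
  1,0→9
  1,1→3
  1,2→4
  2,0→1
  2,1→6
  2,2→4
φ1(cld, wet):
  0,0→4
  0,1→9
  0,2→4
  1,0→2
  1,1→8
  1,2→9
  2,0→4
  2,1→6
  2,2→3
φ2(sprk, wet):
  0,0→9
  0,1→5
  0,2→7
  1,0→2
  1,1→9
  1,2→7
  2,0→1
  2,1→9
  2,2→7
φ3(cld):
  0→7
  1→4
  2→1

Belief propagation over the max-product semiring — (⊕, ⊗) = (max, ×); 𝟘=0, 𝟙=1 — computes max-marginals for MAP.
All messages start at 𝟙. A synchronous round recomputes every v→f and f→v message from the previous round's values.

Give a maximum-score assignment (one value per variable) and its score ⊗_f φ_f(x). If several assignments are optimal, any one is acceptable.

assignment: (cld=0, sprk=1, wet=1, sun=1); score = 5103

init: all messages = 𝟙 over 3 values
r1 m[φ0→cld] = [9, 9, 6]
r1 m[φ0→sun] = [9, 9, 7]
r1 m[φ1→cld] = [9, 9, 6]
r1 m[φ1→wet] = [4, 9, 9]
r1 m[φ2→sprk] = [9, 9, 9]
r1 m[φ2→wet] = [9, 9, 7]
r1 m[φ3→cld] = [7, 4, 1]
r1 m[cld→φ0] = [1, 1, 1]
r1 m[cld→φ1] = [1, 1, 1]
r1 m[cld→φ3] = [1, 1, 1]
r1 m[sprk→φ2] = [1, 1, 1]
r1 m[wet→φ1] = [1, 1, 1]
r1 m[wet→φ2] = [1, 1, 1]
r1 m[sun→φ0] = [1, 1, 1]
r2 m[φ0→cld] = [9, 9, 6]
r2 m[φ0→sun] = [9, 9, 7]
r2 m[φ1→cld] = [9, 9, 6]
r2 m[φ1→wet] = [4, 9, 9]
r2 m[φ2→sprk] = [9, 9, 9]
r2 m[φ2→wet] = [9, 9, 7]
r2 m[φ3→cld] = [7, 4, 1]
r2 m[cld→φ0] = [63, 36, 6]
r2 m[cld→φ1] = [63, 36, 6]
r2 m[cld→φ3] = [81, 81, 36]
r2 m[sprk→φ2] = [1, 1, 1]
r2 m[wet→φ1] = [9, 9, 7]
r2 m[wet→φ2] = [4, 9, 9]
r2 m[sun→φ0] = [1, 1, 1]
r3 m[φ0→cld] = [9, 9, 6]
r3 m[φ0→sun] = [324, 567, 441]
r3 m[φ1→cld] = [81, 72, 54]
r3 m[φ1→wet] = [252, 567, 324]
r3 m[φ2→sprk] = [63, 81, 81]
r3 m[φ2→wet] = [9, 9, 7]
r3 m[φ3→cld] = [7, 4, 1]
r3 m[cld→φ0] = [63, 36, 6]
r3 m[cld→φ1] = [63, 36, 6]
r3 m[cld→φ3] = [81, 81, 36]
r3 m[sprk→φ2] = [1, 1, 1]
r3 m[wet→φ1] = [9, 9, 7]
r3 m[wet→φ2] = [4, 9, 9]
r3 m[sun→φ0] = [1, 1, 1]
r4 m[φ0→cld] = [9, 9, 6]
r4 m[φ0→sun] = [324, 567, 441]
r4 m[φ1→cld] = [81, 72, 54]
r4 m[φ1→wet] = [252, 567, 324]
r4 m[φ2→sprk] = [63, 81, 81]
r4 m[φ2→wet] = [9, 9, 7]
r4 m[φ3→cld] = [7, 4, 1]
r4 m[cld→φ0] = [567, 288, 54]
r4 m[cld→φ1] = [63, 36, 6]
r4 m[cld→φ3] = [729, 648, 324]
r4 m[sprk→φ2] = [1, 1, 1]
r4 m[wet→φ1] = [9, 9, 7]
r4 m[wet→φ2] = [252, 567, 324]
r4 m[sun→φ0] = [1, 1, 1]
r5 m[φ0→cld] = [9, 9, 6]
r5 m[φ0→sun] = [2592, 5103, 3969]
r5 m[φ1→cld] = [81, 72, 54]
r5 m[φ1→wet] = [252, 567, 324]
r5 m[φ2→sprk] = [2835, 5103, 5103]
r5 m[φ2→wet] = [9, 9, 7]
r5 m[φ3→cld] = [7, 4, 1]
r5 m[cld→φ0] = [567, 288, 54]
r5 m[cld→φ1] = [63, 36, 6]
r5 m[cld→φ3] = [729, 648, 324]
r5 m[sprk→φ2] = [1, 1, 1]
r5 m[wet→φ1] = [9, 9, 7]
r5 m[wet→φ2] = [252, 567, 324]
r5 m[sun→φ0] = [1, 1, 1]
r6 m[φ0→cld] = [9, 9, 6]
r6 m[φ0→sun] = [2592, 5103, 3969]
r6 m[φ1→cld] = [81, 72, 54]
r6 m[φ1→wet] = [252, 567, 324]
r6 m[φ2→sprk] = [2835, 5103, 5103]
r6 m[φ2→wet] = [9, 9, 7]
r6 m[φ3→cld] = [7, 4, 1]
r6 m[cld→φ0] = [567, 288, 54]
r6 m[cld→φ1] = [63, 36, 6]
r6 m[cld→φ3] = [729, 648, 324]
r6 m[sprk→φ2] = [1, 1, 1]
r6 m[wet→φ1] = [9, 9, 7]
r6 m[wet→φ2] = [252, 567, 324]
r6 m[sun→φ0] = [1, 1, 1]
fixed point reached at round 6
traceback from cld: (cld=0, sprk=1, wet=1, sun=1), score=5103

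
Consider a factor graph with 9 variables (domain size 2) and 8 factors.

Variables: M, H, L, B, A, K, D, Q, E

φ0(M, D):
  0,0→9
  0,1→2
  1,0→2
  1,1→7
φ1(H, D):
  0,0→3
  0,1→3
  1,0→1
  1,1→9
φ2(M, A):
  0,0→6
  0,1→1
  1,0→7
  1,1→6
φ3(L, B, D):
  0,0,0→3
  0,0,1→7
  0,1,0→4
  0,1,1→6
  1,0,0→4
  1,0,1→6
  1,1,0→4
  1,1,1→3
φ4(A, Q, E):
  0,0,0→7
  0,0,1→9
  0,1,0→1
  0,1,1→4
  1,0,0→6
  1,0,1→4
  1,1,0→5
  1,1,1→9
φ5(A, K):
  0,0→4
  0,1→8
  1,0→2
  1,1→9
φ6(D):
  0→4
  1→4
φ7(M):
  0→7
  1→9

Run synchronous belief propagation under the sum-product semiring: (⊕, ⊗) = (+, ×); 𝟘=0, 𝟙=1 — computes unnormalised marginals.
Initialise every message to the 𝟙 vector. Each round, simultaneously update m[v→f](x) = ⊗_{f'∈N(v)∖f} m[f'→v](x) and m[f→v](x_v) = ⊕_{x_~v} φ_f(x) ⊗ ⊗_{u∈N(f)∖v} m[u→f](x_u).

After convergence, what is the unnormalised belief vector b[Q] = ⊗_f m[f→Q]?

b[Q] = [179718240, 110590368]

init: all messages = 𝟙 over 2 values
r1 m[φ0→M] = [11, 9]
r1 m[φ0→D] = [11, 9]
r1 m[φ1→H] = [6, 10]
r1 m[φ1→D] = [4, 12]
r1 m[φ2→M] = [7, 13]
r1 m[φ2→A] = [13, 7]
r1 m[φ3→L] = [20, 17]
r1 m[φ3→B] = [20, 17]
r1 m[φ3→D] = [15, 22]
r1 m[φ4→A] = [21, 24]
r1 m[φ4→Q] = [26, 19]
r1 m[φ4→E] = [19, 26]
r1 m[φ5→A] = [12, 11]
r1 m[φ5→K] = [6, 17]
r1 m[φ6→D] = [4, 4]
r1 m[φ7→M] = [7, 9]
r1 m[M→φ0] = [1, 1]
r1 m[M→φ2] = [1, 1]
r1 m[M→φ7] = [1, 1]
r1 m[H→φ1] = [1, 1]
r1 m[L→φ3] = [1, 1]
r1 m[B→φ3] = [1, 1]
r1 m[A→φ2] = [1, 1]
r1 m[A→φ4] = [1, 1]
r1 m[A→φ5] = [1, 1]
r1 m[K→φ5] = [1, 1]
r1 m[D→φ0] = [1, 1]
r1 m[D→φ1] = [1, 1]
r1 m[D→φ3] = [1, 1]
r1 m[D→φ6] = [1, 1]
r1 m[Q→φ4] = [1, 1]
r1 m[E→φ4] = [1, 1]
r2 m[φ0→M] = [11, 9]
r2 m[φ0→D] = [11, 9]
r2 m[φ1→H] = [6, 10]
r2 m[φ1→D] = [4, 12]
r2 m[φ2→M] = [7, 13]
r2 m[φ2→A] = [13, 7]
r2 m[φ3→L] = [20, 17]
r2 m[φ3→B] = [20, 17]
r2 m[φ3→D] = [15, 22]
r2 m[φ4→A] = [21, 24]
r2 m[φ4→Q] = [26, 19]
r2 m[φ4→E] = [19, 26]
r2 m[φ5→A] = [12, 11]
r2 m[φ5→K] = [6, 17]
r2 m[φ6→D] = [4, 4]
r2 m[φ7→M] = [7, 9]
r2 m[M→φ0] = [49, 117]
r2 m[M→φ2] = [77, 81]
r2 m[M→φ7] = [77, 117]
r2 m[H→φ1] = [1, 1]
r2 m[L→φ3] = [1, 1]
r2 m[B→φ3] = [1, 1]
r2 m[A→φ2] = [252, 264]
r2 m[A→φ4] = [156, 77]
r2 m[A→φ5] = [273, 168]
r2 m[K→φ5] = [1, 1]
r2 m[D→φ0] = [240, 1056]
r2 m[D→φ1] = [660, 792]
r2 m[D→φ3] = [176, 432]
r2 m[D→φ6] = [660, 2376]
r2 m[Q→φ4] = [1, 1]
r2 m[E→φ4] = [1, 1]
r3 m[φ0→M] = [4272, 7872]
r3 m[φ0→D] = [675, 917]
r3 m[φ1→H] = [4356, 7788]
r3 m[φ1→D] = [4, 12]
r3 m[φ2→M] = [1776, 3348]
r3 m[φ2→A] = [1029, 563]
r3 m[φ3→L] = [6848, 5296]
r3 m[φ3→B] = [6848, 5296]
r3 m[φ3→D] = [15, 22]
r3 m[φ4→A] = [21, 24]
r3 m[φ4→Q] = [3266, 1858]
r3 m[φ4→E] = [2095, 3029]
r3 m[φ5→A] = [12, 11]
r3 m[φ5→K] = [1428, 3696]
r3 m[φ6→D] = [4, 4]
r3 m[φ7→M] = [7, 9]
r3 m[M→φ0] = [49, 117]
r3 m[M→φ2] = [77, 81]
r3 m[M→φ7] = [77, 117]
r3 m[H→φ1] = [1, 1]
r3 m[L→φ3] = [1, 1]
r3 m[B→φ3] = [1, 1]
r3 m[A→φ2] = [252, 264]
r3 m[A→φ4] = [156, 77]
r3 m[A→φ5] = [273, 168]
r3 m[K→φ5] = [1, 1]
r3 m[D→φ0] = [240, 1056]
r3 m[D→φ1] = [660, 792]
r3 m[D→φ3] = [176, 432]
r3 m[D→φ6] = [660, 2376]
r3 m[Q→φ4] = [1, 1]
r3 m[E→φ4] = [1, 1]
r4 m[φ0→M] = [4272, 7872]
r4 m[φ0→D] = [675, 917]
r4 m[φ1→H] = [4356, 7788]
r4 m[φ1→D] = [4, 12]
r4 m[φ2→M] = [1776, 3348]
r4 m[φ2→A] = [1029, 563]
r4 m[φ3→L] = [6848, 5296]
r4 m[φ3→B] = [6848, 5296]
r4 m[φ3→D] = [15, 22]
r4 m[φ4→A] = [21, 24]
r4 m[φ4→Q] = [3266, 1858]
r4 m[φ4→E] = [2095, 3029]
r4 m[φ5→A] = [12, 11]
r4 m[φ5→K] = [1428, 3696]
r4 m[φ6→D] = [4, 4]
r4 m[φ7→M] = [7, 9]
r4 m[M→φ0] = [12432, 30132]
r4 m[M→φ2] = [29904, 70848]
r4 m[M→φ7] = [7587072, 26355456]
r4 m[H→φ1] = [1, 1]
r4 m[L→φ3] = [1, 1]
r4 m[B→φ3] = [1, 1]
r4 m[A→φ2] = [252, 264]
r4 m[A→φ4] = [12348, 6193]
r4 m[A→φ5] = [21609, 13512]
r4 m[K→φ5] = [1, 1]
r4 m[D→φ0] = [240, 1056]
r4 m[D→φ1] = [40500, 80696]
r4 m[D→φ3] = [10800, 44016]
r4 m[D→φ6] = [40500, 242088]
r4 m[Q→φ4] = [1, 1]
r4 m[E→φ4] = [1, 1]
r5 m[φ0→M] = [4272, 7872]
r5 m[φ0→D] = [172152, 235788]
r5 m[φ1→H] = [363588, 766764]
r5 m[φ1→D] = [4, 12]
r5 m[φ2→M] = [1776, 3348]
r5 m[φ2→A] = [675360, 454992]
r5 m[φ3→L] = [647808, 482544]
r5 m[φ3→B] = [647808, 482544]
r5 m[φ3→D] = [15, 22]
r5 m[φ4→A] = [21, 24]
r5 m[φ4→Q] = [259498, 148442]
r5 m[φ4→E] = [166907, 241033]
r5 m[φ5→A] = [12, 11]
r5 m[φ5→K] = [113460, 294480]
r5 m[φ6→D] = [4, 4]
r5 m[φ7→M] = [7, 9]
r5 m[M→φ0] = [12432, 30132]
r5 m[M→φ2] = [29904, 70848]
r5 m[M→φ7] = [7587072, 26355456]
r5 m[H→φ1] = [1, 1]
r5 m[L→φ3] = [1, 1]
r5 m[B→φ3] = [1, 1]
r5 m[A→φ2] = [252, 264]
r5 m[A→φ4] = [12348, 6193]
r5 m[A→φ5] = [21609, 13512]
r5 m[K→φ5] = [1, 1]
r5 m[D→φ0] = [240, 1056]
r5 m[D→φ1] = [40500, 80696]
r5 m[D→φ3] = [10800, 44016]
r5 m[D→φ6] = [40500, 242088]
r5 m[Q→φ4] = [1, 1]
r5 m[E→φ4] = [1, 1]
r6 m[φ0→M] = [4272, 7872]
r6 m[φ0→D] = [172152, 235788]
r6 m[φ1→H] = [363588, 766764]
r6 m[φ1→D] = [4, 12]
r6 m[φ2→M] = [1776, 3348]
r6 m[φ2→A] = [675360, 454992]
r6 m[φ3→L] = [647808, 482544]
r6 m[φ3→B] = [647808, 482544]
r6 m[φ3→D] = [15, 22]
r6 m[φ4→A] = [21, 24]
r6 m[φ4→Q] = [259498, 148442]
r6 m[φ4→E] = [166907, 241033]
r6 m[φ5→A] = [12, 11]
r6 m[φ5→K] = [113460, 294480]
r6 m[φ6→D] = [4, 4]
r6 m[φ7→M] = [7, 9]
r6 m[M→φ0] = [12432, 30132]
r6 m[M→φ2] = [29904, 70848]
r6 m[M→φ7] = [7587072, 26355456]
r6 m[H→φ1] = [1, 1]
r6 m[L→φ3] = [1, 1]
r6 m[B→φ3] = [1, 1]
r6 m[A→φ2] = [252, 264]
r6 m[A→φ4] = [8104320, 5004912]
r6 m[A→φ5] = [14182560, 10919808]
r6 m[K→φ5] = [1, 1]
r6 m[D→φ0] = [240, 1056]
r6 m[D→φ1] = [10329120, 20749344]
r6 m[D→φ3] = [2754432, 11317824]
r6 m[D→φ6] = [10329120, 62248032]
r6 m[Q→φ4] = [1, 1]
r6 m[E→φ4] = [1, 1]
r7 m[φ0→M] = [4272, 7872]
r7 m[φ0→D] = [172152, 235788]
r7 m[φ1→H] = [93235392, 197073216]
r7 m[φ1→D] = [4, 12]
r7 m[φ2→M] = [1776, 3348]
r7 m[φ2→A] = [675360, 454992]
r7 m[φ3→L] = [166412736, 123895872]
r7 m[φ3→B] = [166412736, 123895872]
r7 m[φ3→D] = [15, 22]
r7 m[φ4→A] = [21, 24]
r7 m[φ4→Q] = [179718240, 110590368]
r7 m[φ4→E] = [119888592, 170420016]
r7 m[φ5→A] = [12, 11]
r7 m[φ5→K] = [78569856, 211738752]
r7 m[φ6→D] = [4, 4]
r7 m[φ7→M] = [7, 9]
r7 m[M→φ0] = [12432, 30132]
r7 m[M→φ2] = [29904, 70848]
r7 m[M→φ7] = [7587072, 26355456]
r7 m[H→φ1] = [1, 1]
r7 m[L→φ3] = [1, 1]
r7 m[B→φ3] = [1, 1]
r7 m[A→φ2] = [252, 264]
r7 m[A→φ4] = [8104320, 5004912]
r7 m[A→φ5] = [14182560, 10919808]
r7 m[K→φ5] = [1, 1]
r7 m[D→φ0] = [240, 1056]
r7 m[D→φ1] = [10329120, 20749344]
r7 m[D→φ3] = [2754432, 11317824]
r7 m[D→φ6] = [10329120, 62248032]
r7 m[Q→φ4] = [1, 1]
r7 m[E→φ4] = [1, 1]
r8 m[φ0→M] = [4272, 7872]
r8 m[φ0→D] = [172152, 235788]
r8 m[φ1→H] = [93235392, 197073216]
r8 m[φ1→D] = [4, 12]
r8 m[φ2→M] = [1776, 3348]
r8 m[φ2→A] = [675360, 454992]
r8 m[φ3→L] = [166412736, 123895872]
r8 m[φ3→B] = [166412736, 123895872]
r8 m[φ3→D] = [15, 22]
r8 m[φ4→A] = [21, 24]
r8 m[φ4→Q] = [179718240, 110590368]
r8 m[φ4→E] = [119888592, 170420016]
r8 m[φ5→A] = [12, 11]
r8 m[φ5→K] = [78569856, 211738752]
r8 m[φ6→D] = [4, 4]
r8 m[φ7→M] = [7, 9]
r8 m[M→φ0] = [12432, 30132]
r8 m[M→φ2] = [29904, 70848]
r8 m[M→φ7] = [7587072, 26355456]
r8 m[H→φ1] = [1, 1]
r8 m[L→φ3] = [1, 1]
r8 m[B→φ3] = [1, 1]
r8 m[A→φ2] = [252, 264]
r8 m[A→φ4] = [8104320, 5004912]
r8 m[A→φ5] = [14182560, 10919808]
r8 m[K→φ5] = [1, 1]
r8 m[D→φ0] = [240, 1056]
r8 m[D→φ1] = [10329120, 20749344]
r8 m[D→φ3] = [2754432, 11317824]
r8 m[D→φ6] = [10329120, 62248032]
r8 m[Q→φ4] = [1, 1]
r8 m[E→φ4] = [1, 1]
fixed point reached at round 8
b[Q] = ⊗ incoming = [179718240, 110590368]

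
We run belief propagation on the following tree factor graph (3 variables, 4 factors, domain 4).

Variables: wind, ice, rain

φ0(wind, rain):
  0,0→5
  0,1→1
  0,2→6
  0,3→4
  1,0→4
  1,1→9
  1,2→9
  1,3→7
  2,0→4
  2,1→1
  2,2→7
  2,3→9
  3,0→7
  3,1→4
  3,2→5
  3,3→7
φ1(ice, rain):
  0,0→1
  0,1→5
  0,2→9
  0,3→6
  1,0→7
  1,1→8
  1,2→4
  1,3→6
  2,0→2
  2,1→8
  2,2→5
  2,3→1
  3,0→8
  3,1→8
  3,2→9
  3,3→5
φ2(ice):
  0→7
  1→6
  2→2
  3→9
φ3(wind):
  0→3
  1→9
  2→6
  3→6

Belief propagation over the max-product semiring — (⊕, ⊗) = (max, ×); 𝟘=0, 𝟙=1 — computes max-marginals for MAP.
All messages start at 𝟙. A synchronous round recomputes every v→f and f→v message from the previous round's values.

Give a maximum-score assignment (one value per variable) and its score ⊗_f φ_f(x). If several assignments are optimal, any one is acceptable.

assignment: (wind=1, ice=3, rain=2); score = 6561

init: all messages = 𝟙 over 4 values
r1 m[φ0→wind] = [6, 9, 9, 7]
r1 m[φ0→rain] = [7, 9, 9, 9]
r1 m[φ1→ice] = [9, 8, 8, 9]
r1 m[φ1→rain] = [8, 8, 9, 6]
r1 m[φ2→ice] = [7, 6, 2, 9]
r1 m[φ3→wind] = [3, 9, 6, 6]
r1 m[wind→φ0] = [1, 1, 1, 1]
r1 m[wind→φ3] = [1, 1, 1, 1]
r1 m[ice→φ1] = [1, 1, 1, 1]
r1 m[ice→φ2] = [1, 1, 1, 1]
r1 m[rain→φ0] = [1, 1, 1, 1]
r1 m[rain→φ1] = [1, 1, 1, 1]
r2 m[φ0→wind] = [6, 9, 9, 7]
r2 m[φ0→rain] = [7, 9, 9, 9]
r2 m[φ1→ice] = [9, 8, 8, 9]
r2 m[φ1→rain] = [8, 8, 9, 6]
r2 m[φ2→ice] = [7, 6, 2, 9]
r2 m[φ3→wind] = [3, 9, 6, 6]
r2 m[wind→φ0] = [3, 9, 6, 6]
r2 m[wind→φ3] = [6, 9, 9, 7]
r2 m[ice→φ1] = [7, 6, 2, 9]
r2 m[ice→φ2] = [9, 8, 8, 9]
r2 m[rain→φ0] = [8, 8, 9, 6]
r2 m[rain→φ1] = [7, 9, 9, 9]
r3 m[φ0→wind] = [54, 81, 63, 56]
r3 m[φ0→rain] = [42, 81, 81, 63]
r3 m[φ1→ice] = [81, 72, 72, 81]
r3 m[φ1→rain] = [72, 72, 81, 45]
r3 m[φ2→ice] = [7, 6, 2, 9]
r3 m[φ3→wind] = [3, 9, 6, 6]
r3 m[wind→φ0] = [3, 9, 6, 6]
r3 m[wind→φ3] = [6, 9, 9, 7]
r3 m[ice→φ1] = [7, 6, 2, 9]
r3 m[ice→φ2] = [9, 8, 8, 9]
r3 m[rain→φ0] = [8, 8, 9, 6]
r3 m[rain→φ1] = [7, 9, 9, 9]
r4 m[φ0→wind] = [54, 81, 63, 56]
r4 m[φ0→rain] = [42, 81, 81, 63]
r4 m[φ1→ice] = [81, 72, 72, 81]
r4 m[φ1→rain] = [72, 72, 81, 45]
r4 m[φ2→ice] = [7, 6, 2, 9]
r4 m[φ3→wind] = [3, 9, 6, 6]
r4 m[wind→φ0] = [3, 9, 6, 6]
r4 m[wind→φ3] = [54, 81, 63, 56]
r4 m[ice→φ1] = [7, 6, 2, 9]
r4 m[ice→φ2] = [81, 72, 72, 81]
r4 m[rain→φ0] = [72, 72, 81, 45]
r4 m[rain→φ1] = [42, 81, 81, 63]
r5 m[φ0→wind] = [486, 729, 567, 504]
r5 m[φ0→rain] = [42, 81, 81, 63]
r5 m[φ1→ice] = [729, 648, 648, 729]
r5 m[φ1→rain] = [72, 72, 81, 45]
r5 m[φ2→ice] = [7, 6, 2, 9]
r5 m[φ3→wind] = [3, 9, 6, 6]
r5 m[wind→φ0] = [3, 9, 6, 6]
r5 m[wind→φ3] = [54, 81, 63, 56]
r5 m[ice→φ1] = [7, 6, 2, 9]
r5 m[ice→φ2] = [81, 72, 72, 81]
r5 m[rain→φ0] = [72, 72, 81, 45]
r5 m[rain→φ1] = [42, 81, 81, 63]
r6 m[φ0→wind] = [486, 729, 567, 504]
r6 m[φ0→rain] = [42, 81, 81, 63]
r6 m[φ1→ice] = [729, 648, 648, 729]
r6 m[φ1→rain] = [72, 72, 81, 45]
r6 m[φ2→ice] = [7, 6, 2, 9]
r6 m[φ3→wind] = [3, 9, 6, 6]
r6 m[wind→φ0] = [3, 9, 6, 6]
r6 m[wind→φ3] = [486, 729, 567, 504]
r6 m[ice→φ1] = [7, 6, 2, 9]
r6 m[ice→φ2] = [729, 648, 648, 729]
r6 m[rain→φ0] = [72, 72, 81, 45]
r6 m[rain→φ1] = [42, 81, 81, 63]
r7 m[φ0→wind] = [486, 729, 567, 504]
r7 m[φ0→rain] = [42, 81, 81, 63]
r7 m[φ1→ice] = [729, 648, 648, 729]
r7 m[φ1→rain] = [72, 72, 81, 45]
r7 m[φ2→ice] = [7, 6, 2, 9]
r7 m[φ3→wind] = [3, 9, 6, 6]
r7 m[wind→φ0] = [3, 9, 6, 6]
r7 m[wind→φ3] = [486, 729, 567, 504]
r7 m[ice→φ1] = [7, 6, 2, 9]
r7 m[ice→φ2] = [729, 648, 648, 729]
r7 m[rain→φ0] = [72, 72, 81, 45]
r7 m[rain→φ1] = [42, 81, 81, 63]
fixed point reached at round 7
traceback from wind: (wind=1, ice=3, rain=2), score=6561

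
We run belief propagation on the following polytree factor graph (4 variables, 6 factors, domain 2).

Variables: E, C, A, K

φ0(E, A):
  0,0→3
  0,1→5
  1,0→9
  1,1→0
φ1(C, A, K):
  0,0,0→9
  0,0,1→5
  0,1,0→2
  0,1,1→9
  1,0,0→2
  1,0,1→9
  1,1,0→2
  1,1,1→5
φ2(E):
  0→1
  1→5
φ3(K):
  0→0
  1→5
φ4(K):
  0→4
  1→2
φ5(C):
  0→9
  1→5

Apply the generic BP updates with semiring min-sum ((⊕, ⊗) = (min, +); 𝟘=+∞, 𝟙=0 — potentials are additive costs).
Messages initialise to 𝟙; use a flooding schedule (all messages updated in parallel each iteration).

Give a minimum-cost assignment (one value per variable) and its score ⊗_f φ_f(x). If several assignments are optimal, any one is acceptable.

assignment: (E=0, C=1, A=0, K=0); score = 15

init: all messages = 𝟙 over 2 values
r1 m[φ0→E] = [3, 0]
r1 m[φ0→A] = [3, 0]
r1 m[φ1→C] = [2, 2]
r1 m[φ1→A] = [2, 2]
r1 m[φ1→K] = [2, 5]
r1 m[φ2→E] = [1, 5]
r1 m[φ3→K] = [0, 5]
r1 m[φ4→K] = [4, 2]
r1 m[φ5→C] = [9, 5]
r1 m[E→φ0] = [0, 0]
r1 m[E→φ2] = [0, 0]
r1 m[C→φ1] = [0, 0]
r1 m[C→φ5] = [0, 0]
r1 m[A→φ0] = [0, 0]
r1 m[A→φ1] = [0, 0]
r1 m[K→φ1] = [0, 0]
r1 m[K→φ3] = [0, 0]
r1 m[K→φ4] = [0, 0]
r2 m[φ0→E] = [3, 0]
r2 m[φ0→A] = [3, 0]
r2 m[φ1→C] = [2, 2]
r2 m[φ1→A] = [2, 2]
r2 m[φ1→K] = [2, 5]
r2 m[φ2→E] = [1, 5]
r2 m[φ3→K] = [0, 5]
r2 m[φ4→K] = [4, 2]
r2 m[φ5→C] = [9, 5]
r2 m[E→φ0] = [1, 5]
r2 m[E→φ2] = [3, 0]
r2 m[C→φ1] = [9, 5]
r2 m[C→φ5] = [2, 2]
r2 m[A→φ0] = [2, 2]
r2 m[A→φ1] = [3, 0]
r2 m[K→φ1] = [4, 7]
r2 m[K→φ3] = [6, 7]
r2 m[K→φ4] = [2, 10]
r3 m[φ0→E] = [5, 2]
r3 m[φ0→A] = [4, 5]
r3 m[φ1→C] = [6, 6]
r3 m[φ1→A] = [11, 11]
r3 m[φ1→K] = [7, 10]
r3 m[φ2→E] = [1, 5]
r3 m[φ3→K] = [0, 5]
r3 m[φ4→K] = [4, 2]
r3 m[φ5→C] = [9, 5]
r3 m[E→φ0] = [1, 5]
r3 m[E→φ2] = [3, 0]
r3 m[C→φ1] = [9, 5]
r3 m[C→φ5] = [2, 2]
r3 m[A→φ0] = [2, 2]
r3 m[A→φ1] = [3, 0]
r3 m[K→φ1] = [4, 7]
r3 m[K→φ3] = [6, 7]
r3 m[K→φ4] = [2, 10]
r4 m[φ0→E] = [5, 2]
r4 m[φ0→A] = [4, 5]
r4 m[φ1→C] = [6, 6]
r4 m[φ1→A] = [11, 11]
r4 m[φ1→K] = [7, 10]
r4 m[φ2→E] = [1, 5]
r4 m[φ3→K] = [0, 5]
r4 m[φ4→K] = [4, 2]
r4 m[φ5→C] = [9, 5]
r4 m[E→φ0] = [1, 5]
r4 m[E→φ2] = [5, 2]
r4 m[C→φ1] = [9, 5]
r4 m[C→φ5] = [6, 6]
r4 m[A→φ0] = [11, 11]
r4 m[A→φ1] = [4, 5]
r4 m[K→φ1] = [4, 7]
r4 m[K→φ3] = [11, 12]
r4 m[K→φ4] = [7, 15]
r5 m[φ0→E] = [14, 11]
r5 m[φ0→A] = [4, 5]
r5 m[φ1→C] = [11, 10]
r5 m[φ1→A] = [11, 11]
r5 m[φ1→K] = [11, 15]
r5 m[φ2→E] = [1, 5]
r5 m[φ3→K] = [0, 5]
r5 m[φ4→K] = [4, 2]
r5 m[φ5→C] = [9, 5]
r5 m[E→φ0] = [1, 5]
r5 m[E→φ2] = [5, 2]
r5 m[C→φ1] = [9, 5]
r5 m[C→φ5] = [6, 6]
r5 m[A→φ0] = [11, 11]
r5 m[A→φ1] = [4, 5]
r5 m[K→φ1] = [4, 7]
r5 m[K→φ3] = [11, 12]
r5 m[K→φ4] = [7, 15]
r6 m[φ0→E] = [14, 11]
r6 m[φ0→A] = [4, 5]
r6 m[φ1→C] = [11, 10]
r6 m[φ1→A] = [11, 11]
r6 m[φ1→K] = [11, 15]
r6 m[φ2→E] = [1, 5]
r6 m[φ3→K] = [0, 5]
r6 m[φ4→K] = [4, 2]
r6 m[φ5→C] = [9, 5]
r6 m[E→φ0] = [1, 5]
r6 m[E→φ2] = [14, 11]
r6 m[C→φ1] = [9, 5]
r6 m[C→φ5] = [11, 10]
r6 m[A→φ0] = [11, 11]
r6 m[A→φ1] = [4, 5]
r6 m[K→φ1] = [4, 7]
r6 m[K→φ3] = [15, 17]
r6 m[K→φ4] = [11, 20]
r7 m[φ0→E] = [14, 11]
r7 m[φ0→A] = [4, 5]
r7 m[φ1→C] = [11, 10]
r7 m[φ1→A] = [11, 11]
r7 m[φ1→K] = [11, 15]
r7 m[φ2→E] = [1, 5]
r7 m[φ3→K] = [0, 5]
r7 m[φ4→K] = [4, 2]
r7 m[φ5→C] = [9, 5]
r7 m[E→φ0] = [1, 5]
r7 m[E→φ2] = [14, 11]
r7 m[C→φ1] = [9, 5]
r7 m[C→φ5] = [11, 10]
r7 m[A→φ0] = [11, 11]
r7 m[A→φ1] = [4, 5]
r7 m[K→φ1] = [4, 7]
r7 m[K→φ3] = [15, 17]
r7 m[K→φ4] = [11, 20]
fixed point reached at round 7
traceback from E: (E=0, C=1, A=0, K=0), score=15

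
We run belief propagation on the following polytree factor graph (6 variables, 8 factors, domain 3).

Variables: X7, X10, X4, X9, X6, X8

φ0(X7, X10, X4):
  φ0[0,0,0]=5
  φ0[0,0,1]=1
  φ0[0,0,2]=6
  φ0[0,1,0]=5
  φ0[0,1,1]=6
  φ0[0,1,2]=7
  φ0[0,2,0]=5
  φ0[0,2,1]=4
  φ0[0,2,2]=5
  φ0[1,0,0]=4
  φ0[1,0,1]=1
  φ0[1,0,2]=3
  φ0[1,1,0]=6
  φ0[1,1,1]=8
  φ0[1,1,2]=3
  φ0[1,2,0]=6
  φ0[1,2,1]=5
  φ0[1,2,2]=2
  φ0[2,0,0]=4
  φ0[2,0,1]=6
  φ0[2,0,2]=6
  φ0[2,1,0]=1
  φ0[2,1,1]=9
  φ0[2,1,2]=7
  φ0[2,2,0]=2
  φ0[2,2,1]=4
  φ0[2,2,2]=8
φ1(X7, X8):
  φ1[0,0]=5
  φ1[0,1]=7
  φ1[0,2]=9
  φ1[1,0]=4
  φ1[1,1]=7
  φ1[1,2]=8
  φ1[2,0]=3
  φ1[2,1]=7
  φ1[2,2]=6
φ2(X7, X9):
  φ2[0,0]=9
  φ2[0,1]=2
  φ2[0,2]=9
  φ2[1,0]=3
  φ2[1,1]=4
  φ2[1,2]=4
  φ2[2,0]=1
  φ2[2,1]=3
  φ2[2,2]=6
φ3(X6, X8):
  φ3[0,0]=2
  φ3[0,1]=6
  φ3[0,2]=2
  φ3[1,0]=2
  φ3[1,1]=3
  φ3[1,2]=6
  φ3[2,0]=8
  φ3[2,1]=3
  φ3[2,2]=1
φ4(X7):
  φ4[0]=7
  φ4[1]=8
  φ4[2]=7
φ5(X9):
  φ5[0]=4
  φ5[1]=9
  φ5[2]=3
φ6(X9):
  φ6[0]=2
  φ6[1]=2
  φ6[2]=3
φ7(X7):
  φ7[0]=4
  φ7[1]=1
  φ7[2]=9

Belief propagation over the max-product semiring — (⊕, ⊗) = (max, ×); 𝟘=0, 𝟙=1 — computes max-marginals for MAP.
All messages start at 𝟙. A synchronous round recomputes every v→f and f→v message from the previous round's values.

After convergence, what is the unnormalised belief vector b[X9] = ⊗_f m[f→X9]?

b[X9] = [762048, 1285956, 1285956]

init: all messages = 𝟙 over 3 values
r1 m[φ0→X7] = [7, 8, 9]
r1 m[φ0→X10] = [6, 9, 8]
r1 m[φ0→X4] = [6, 9, 8]
r1 m[φ1→X7] = [9, 8, 7]
r1 m[φ1→X8] = [5, 7, 9]
r1 m[φ2→X7] = [9, 4, 6]
r1 m[φ2→X9] = [9, 4, 9]
r1 m[φ3→X6] = [6, 6, 8]
r1 m[φ3→X8] = [8, 6, 6]
r1 m[φ4→X7] = [7, 8, 7]
r1 m[φ5→X9] = [4, 9, 3]
r1 m[φ6→X9] = [2, 2, 3]
r1 m[φ7→X7] = [4, 1, 9]
r1 m[X7→φ0] = [1, 1, 1]
r1 m[X7→φ1] = [1, 1, 1]
r1 m[X7→φ2] = [1, 1, 1]
r1 m[X7→φ4] = [1, 1, 1]
r1 m[X7→φ7] = [1, 1, 1]
r1 m[X10→φ0] = [1, 1, 1]
r1 m[X4→φ0] = [1, 1, 1]
r1 m[X9→φ2] = [1, 1, 1]
r1 m[X9→φ5] = [1, 1, 1]
r1 m[X9→φ6] = [1, 1, 1]
r1 m[X6→φ3] = [1, 1, 1]
r1 m[X8→φ1] = [1, 1, 1]
r1 m[X8→φ3] = [1, 1, 1]
r2 m[φ0→X7] = [7, 8, 9]
r2 m[φ0→X10] = [6, 9, 8]
r2 m[φ0→X4] = [6, 9, 8]
r2 m[φ1→X7] = [9, 8, 7]
r2 m[φ1→X8] = [5, 7, 9]
r2 m[φ2→X7] = [9, 4, 6]
r2 m[φ2→X9] = [9, 4, 9]
r2 m[φ3→X6] = [6, 6, 8]
r2 m[φ3→X8] = [8, 6, 6]
r2 m[φ4→X7] = [7, 8, 7]
r2 m[φ5→X9] = [4, 9, 3]
r2 m[φ6→X9] = [2, 2, 3]
r2 m[φ7→X7] = [4, 1, 9]
r2 m[X7→φ0] = [2268, 256, 2646]
r2 m[X7→φ1] = [1764, 256, 3402]
r2 m[X7→φ2] = [1764, 512, 3969]
r2 m[X7→φ4] = [2268, 256, 3402]
r2 m[X7→φ7] = [3969, 2048, 2646]
r2 m[X10→φ0] = [1, 1, 1]
r2 m[X4→φ0] = [1, 1, 1]
r2 m[X9→φ2] = [8, 18, 9]
r2 m[X9→φ5] = [18, 8, 27]
r2 m[X9→φ6] = [36, 36, 27]
r2 m[X6→φ3] = [1, 1, 1]
r2 m[X8→φ1] = [8, 6, 6]
r2 m[X8→φ3] = [5, 7, 9]
r3 m[φ0→X7] = [7, 8, 9]
r3 m[φ0→X10] = [15876, 23814, 21168]
r3 m[φ0→X4] = [11340, 23814, 21168]
r3 m[φ1→X7] = [54, 48, 42]
r3 m[φ1→X8] = [10206, 23814, 20412]
r3 m[φ2→X7] = [81, 72, 54]
r3 m[φ2→X9] = [15876, 11907, 23814]
r3 m[φ3→X6] = [42, 54, 40]
r3 m[φ3→X8] = [8, 6, 6]
r3 m[φ4→X7] = [7, 8, 7]
r3 m[φ5→X9] = [4, 9, 3]
r3 m[φ6→X9] = [2, 2, 3]
r3 m[φ7→X7] = [4, 1, 9]
r3 m[X7→φ0] = [2268, 256, 2646]
r3 m[X7→φ1] = [1764, 256, 3402]
r3 m[X7→φ2] = [1764, 512, 3969]
r3 m[X7→φ4] = [2268, 256, 3402]
r3 m[X7→φ7] = [3969, 2048, 2646]
r3 m[X10→φ0] = [1, 1, 1]
r3 m[X4→φ0] = [1, 1, 1]
r3 m[X9→φ2] = [8, 18, 9]
r3 m[X9→φ5] = [18, 8, 27]
r3 m[X9→φ6] = [36, 36, 27]
r3 m[X6→φ3] = [1, 1, 1]
r3 m[X8→φ1] = [8, 6, 6]
r3 m[X8→φ3] = [5, 7, 9]
r4 m[φ0→X7] = [7, 8, 9]
r4 m[φ0→X10] = [15876, 23814, 21168]
r4 m[φ0→X4] = [11340, 23814, 21168]
r4 m[φ1→X7] = [54, 48, 42]
r4 m[φ1→X8] = [10206, 23814, 20412]
r4 m[φ2→X7] = [81, 72, 54]
r4 m[φ2→X9] = [15876, 11907, 23814]
r4 m[φ3→X6] = [42, 54, 40]
r4 m[φ3→X8] = [8, 6, 6]
r4 m[φ4→X7] = [7, 8, 7]
r4 m[φ5→X9] = [4, 9, 3]
r4 m[φ6→X9] = [2, 2, 3]
r4 m[φ7→X7] = [4, 1, 9]
r4 m[X7→φ0] = [122472, 27648, 142884]
r4 m[X7→φ1] = [15876, 4608, 30618]
r4 m[X7→φ2] = [10584, 3072, 23814]
r4 m[X7→φ4] = [122472, 27648, 183708]
r4 m[X7→φ7] = [214326, 221184, 142884]
r4 m[X10→φ0] = [1, 1, 1]
r4 m[X4→φ0] = [1, 1, 1]
r4 m[X9→φ2] = [8, 18, 9]
r4 m[X9→φ5] = [31752, 23814, 71442]
r4 m[X9→φ6] = [63504, 107163, 71442]
r4 m[X6→φ3] = [1, 1, 1]
r4 m[X8→φ1] = [8, 6, 6]
r4 m[X8→φ3] = [10206, 23814, 20412]
r5 m[φ0→X7] = [7, 8, 9]
r5 m[φ0→X10] = [857304, 1285956, 1143072]
r5 m[φ0→X4] = [612360, 1285956, 1143072]
r5 m[φ1→X7] = [54, 48, 42]
r5 m[φ1→X8] = [91854, 214326, 183708]
r5 m[φ2→X7] = [81, 72, 54]
r5 m[φ2→X9] = [95256, 71442, 142884]
r5 m[φ3→X6] = [142884, 122472, 81648]
r5 m[φ3→X8] = [8, 6, 6]
r5 m[φ4→X7] = [7, 8, 7]
r5 m[φ5→X9] = [4, 9, 3]
r5 m[φ6→X9] = [2, 2, 3]
r5 m[φ7→X7] = [4, 1, 9]
r5 m[X7→φ0] = [122472, 27648, 142884]
r5 m[X7→φ1] = [15876, 4608, 30618]
r5 m[X7→φ2] = [10584, 3072, 23814]
r5 m[X7→φ4] = [122472, 27648, 183708]
r5 m[X7→φ7] = [214326, 221184, 142884]
r5 m[X10→φ0] = [1, 1, 1]
r5 m[X4→φ0] = [1, 1, 1]
r5 m[X9→φ2] = [8, 18, 9]
r5 m[X9→φ5] = [31752, 23814, 71442]
r5 m[X9→φ6] = [63504, 107163, 71442]
r5 m[X6→φ3] = [1, 1, 1]
r5 m[X8→φ1] = [8, 6, 6]
r5 m[X8→φ3] = [10206, 23814, 20412]
r6 m[φ0→X7] = [7, 8, 9]
r6 m[φ0→X10] = [857304, 1285956, 1143072]
r6 m[φ0→X4] = [612360, 1285956, 1143072]
r6 m[φ1→X7] = [54, 48, 42]
r6 m[φ1→X8] = [91854, 214326, 183708]
r6 m[φ2→X7] = [81, 72, 54]
r6 m[φ2→X9] = [95256, 71442, 142884]
r6 m[φ3→X6] = [142884, 122472, 81648]
r6 m[φ3→X8] = [8, 6, 6]
r6 m[φ4→X7] = [7, 8, 7]
r6 m[φ5→X9] = [4, 9, 3]
r6 m[φ6→X9] = [2, 2, 3]
r6 m[φ7→X7] = [4, 1, 9]
r6 m[X7→φ0] = [122472, 27648, 142884]
r6 m[X7→φ1] = [15876, 4608, 30618]
r6 m[X7→φ2] = [10584, 3072, 23814]
r6 m[X7→φ4] = [122472, 27648, 183708]
r6 m[X7→φ7] = [214326, 221184, 142884]
r6 m[X10→φ0] = [1, 1, 1]
r6 m[X4→φ0] = [1, 1, 1]
r6 m[X9→φ2] = [8, 18, 9]
r6 m[X9→φ5] = [190512, 142884, 428652]
r6 m[X9→φ6] = [381024, 642978, 428652]
r6 m[X6→φ3] = [1, 1, 1]
r6 m[X8→φ1] = [8, 6, 6]
r6 m[X8→φ3] = [91854, 214326, 183708]
r7 m[φ0→X7] = [7, 8, 9]
r7 m[φ0→X10] = [857304, 1285956, 1143072]
r7 m[φ0→X4] = [612360, 1285956, 1143072]
r7 m[φ1→X7] = [54, 48, 42]
r7 m[φ1→X8] = [91854, 214326, 183708]
r7 m[φ2→X7] = [81, 72, 54]
r7 m[φ2→X9] = [95256, 71442, 142884]
r7 m[φ3→X6] = [1285956, 1102248, 734832]
r7 m[φ3→X8] = [8, 6, 6]
r7 m[φ4→X7] = [7, 8, 7]
r7 m[φ5→X9] = [4, 9, 3]
r7 m[φ6→X9] = [2, 2, 3]
r7 m[φ7→X7] = [4, 1, 9]
r7 m[X7→φ0] = [122472, 27648, 142884]
r7 m[X7→φ1] = [15876, 4608, 30618]
r7 m[X7→φ2] = [10584, 3072, 23814]
r7 m[X7→φ4] = [122472, 27648, 183708]
r7 m[X7→φ7] = [214326, 221184, 142884]
r7 m[X10→φ0] = [1, 1, 1]
r7 m[X4→φ0] = [1, 1, 1]
r7 m[X9→φ2] = [8, 18, 9]
r7 m[X9→φ5] = [190512, 142884, 428652]
r7 m[X9→φ6] = [381024, 642978, 428652]
r7 m[X6→φ3] = [1, 1, 1]
r7 m[X8→φ1] = [8, 6, 6]
r7 m[X8→φ3] = [91854, 214326, 183708]
r8 m[φ0→X7] = [7, 8, 9]
r8 m[φ0→X10] = [857304, 1285956, 1143072]
r8 m[φ0→X4] = [612360, 1285956, 1143072]
r8 m[φ1→X7] = [54, 48, 42]
r8 m[φ1→X8] = [91854, 214326, 183708]
r8 m[φ2→X7] = [81, 72, 54]
r8 m[φ2→X9] = [95256, 71442, 142884]
r8 m[φ3→X6] = [1285956, 1102248, 734832]
r8 m[φ3→X8] = [8, 6, 6]
r8 m[φ4→X7] = [7, 8, 7]
r8 m[φ5→X9] = [4, 9, 3]
r8 m[φ6→X9] = [2, 2, 3]
r8 m[φ7→X7] = [4, 1, 9]
r8 m[X7→φ0] = [122472, 27648, 142884]
r8 m[X7→φ1] = [15876, 4608, 30618]
r8 m[X7→φ2] = [10584, 3072, 23814]
r8 m[X7→φ4] = [122472, 27648, 183708]
r8 m[X7→φ7] = [214326, 221184, 142884]
r8 m[X10→φ0] = [1, 1, 1]
r8 m[X4→φ0] = [1, 1, 1]
r8 m[X9→φ2] = [8, 18, 9]
r8 m[X9→φ5] = [190512, 142884, 428652]
r8 m[X9→φ6] = [381024, 642978, 428652]
r8 m[X6→φ3] = [1, 1, 1]
r8 m[X8→φ1] = [8, 6, 6]
r8 m[X8→φ3] = [91854, 214326, 183708]
fixed point reached at round 8
b[X9] = ⊗ incoming = [762048, 1285956, 1285956]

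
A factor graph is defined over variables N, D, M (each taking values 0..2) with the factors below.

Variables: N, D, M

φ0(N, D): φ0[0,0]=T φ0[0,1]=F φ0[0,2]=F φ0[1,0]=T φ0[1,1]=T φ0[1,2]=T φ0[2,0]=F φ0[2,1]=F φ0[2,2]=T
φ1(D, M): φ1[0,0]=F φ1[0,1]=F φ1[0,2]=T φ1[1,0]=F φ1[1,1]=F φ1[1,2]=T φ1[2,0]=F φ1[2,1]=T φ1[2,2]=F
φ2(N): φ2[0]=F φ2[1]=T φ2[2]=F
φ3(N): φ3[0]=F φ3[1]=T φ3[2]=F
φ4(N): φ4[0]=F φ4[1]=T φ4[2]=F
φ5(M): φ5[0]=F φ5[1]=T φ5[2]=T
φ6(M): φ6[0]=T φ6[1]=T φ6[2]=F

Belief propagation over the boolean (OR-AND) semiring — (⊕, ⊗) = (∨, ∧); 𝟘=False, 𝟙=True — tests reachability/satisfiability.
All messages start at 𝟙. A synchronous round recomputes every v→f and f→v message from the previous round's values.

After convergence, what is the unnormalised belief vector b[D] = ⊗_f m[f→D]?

init: all messages = 𝟙 over 3 values
r1 m[φ0→N] = [T, T, T]
r1 m[φ0→D] = [T, T, T]
r1 m[φ1→D] = [T, T, T]
r1 m[φ1→M] = [F, T, T]
r1 m[φ2→N] = [F, T, F]
r1 m[φ3→N] = [F, T, F]
r1 m[φ4→N] = [F, T, F]
r1 m[φ5→M] = [F, T, T]
r1 m[φ6→M] = [T, T, F]
r1 m[N→φ0] = [T, T, T]
r1 m[N→φ2] = [T, T, T]
r1 m[N→φ3] = [T, T, T]
r1 m[N→φ4] = [T, T, T]
r1 m[D→φ0] = [T, T, T]
r1 m[D→φ1] = [T, T, T]
r1 m[M→φ1] = [T, T, T]
r1 m[M→φ5] = [T, T, T]
r1 m[M→φ6] = [T, T, T]
r2 m[φ0→N] = [T, T, T]
r2 m[φ0→D] = [T, T, T]
r2 m[φ1→D] = [T, T, T]
r2 m[φ1→M] = [F, T, T]
r2 m[φ2→N] = [F, T, F]
r2 m[φ3→N] = [F, T, F]
r2 m[φ4→N] = [F, T, F]
r2 m[φ5→M] = [F, T, T]
r2 m[φ6→M] = [T, T, F]
r2 m[N→φ0] = [F, T, F]
r2 m[N→φ2] = [F, T, F]
r2 m[N→φ3] = [F, T, F]
r2 m[N→φ4] = [F, T, F]
r2 m[D→φ0] = [T, T, T]
r2 m[D→φ1] = [T, T, T]
r2 m[M→φ1] = [F, T, F]
r2 m[M→φ5] = [F, T, F]
r2 m[M→φ6] = [F, T, T]
r3 m[φ0→N] = [T, T, T]
r3 m[φ0→D] = [T, T, T]
r3 m[φ1→D] = [F, F, T]
r3 m[φ1→M] = [F, T, T]
r3 m[φ2→N] = [F, T, F]
r3 m[φ3→N] = [F, T, F]
r3 m[φ4→N] = [F, T, F]
r3 m[φ5→M] = [F, T, T]
r3 m[φ6→M] = [T, T, F]
r3 m[N→φ0] = [F, T, F]
r3 m[N→φ2] = [F, T, F]
r3 m[N→φ3] = [F, T, F]
r3 m[N→φ4] = [F, T, F]
r3 m[D→φ0] = [T, T, T]
r3 m[D→φ1] = [T, T, T]
r3 m[M→φ1] = [F, T, F]
r3 m[M→φ5] = [F, T, F]
r3 m[M→φ6] = [F, T, T]
r4 m[φ0→N] = [T, T, T]
r4 m[φ0→D] = [T, T, T]
r4 m[φ1→D] = [F, F, T]
r4 m[φ1→M] = [F, T, T]
r4 m[φ2→N] = [F, T, F]
r4 m[φ3→N] = [F, T, F]
r4 m[φ4→N] = [F, T, F]
r4 m[φ5→M] = [F, T, T]
r4 m[φ6→M] = [T, T, F]
r4 m[N→φ0] = [F, T, F]
r4 m[N→φ2] = [F, T, F]
r4 m[N→φ3] = [F, T, F]
r4 m[N→φ4] = [F, T, F]
r4 m[D→φ0] = [F, F, T]
r4 m[D→φ1] = [T, T, T]
r4 m[M→φ1] = [F, T, F]
r4 m[M→φ5] = [F, T, F]
r4 m[M→φ6] = [F, T, T]
r5 m[φ0→N] = [F, T, T]
r5 m[φ0→D] = [T, T, T]
r5 m[φ1→D] = [F, F, T]
r5 m[φ1→M] = [F, T, T]
r5 m[φ2→N] = [F, T, F]
r5 m[φ3→N] = [F, T, F]
r5 m[φ4→N] = [F, T, F]
r5 m[φ5→M] = [F, T, T]
r5 m[φ6→M] = [T, T, F]
r5 m[N→φ0] = [F, T, F]
r5 m[N→φ2] = [F, T, F]
r5 m[N→φ3] = [F, T, F]
r5 m[N→φ4] = [F, T, F]
r5 m[D→φ0] = [F, F, T]
r5 m[D→φ1] = [T, T, T]
r5 m[M→φ1] = [F, T, F]
r5 m[M→φ5] = [F, T, F]
r5 m[M→φ6] = [F, T, T]
r6 m[φ0→N] = [F, T, T]
r6 m[φ0→D] = [T, T, T]
r6 m[φ1→D] = [F, F, T]
r6 m[φ1→M] = [F, T, T]
r6 m[φ2→N] = [F, T, F]
r6 m[φ3→N] = [F, T, F]
r6 m[φ4→N] = [F, T, F]
r6 m[φ5→M] = [F, T, T]
r6 m[φ6→M] = [T, T, F]
r6 m[N→φ0] = [F, T, F]
r6 m[N→φ2] = [F, T, F]
r6 m[N→φ3] = [F, T, F]
r6 m[N→φ4] = [F, T, F]
r6 m[D→φ0] = [F, F, T]
r6 m[D→φ1] = [T, T, T]
r6 m[M→φ1] = [F, T, F]
r6 m[M→φ5] = [F, T, F]
r6 m[M→φ6] = [F, T, T]
fixed point reached at round 6
b[D] = ⊗ incoming = [F, F, T]

b[D] = [F, F, T]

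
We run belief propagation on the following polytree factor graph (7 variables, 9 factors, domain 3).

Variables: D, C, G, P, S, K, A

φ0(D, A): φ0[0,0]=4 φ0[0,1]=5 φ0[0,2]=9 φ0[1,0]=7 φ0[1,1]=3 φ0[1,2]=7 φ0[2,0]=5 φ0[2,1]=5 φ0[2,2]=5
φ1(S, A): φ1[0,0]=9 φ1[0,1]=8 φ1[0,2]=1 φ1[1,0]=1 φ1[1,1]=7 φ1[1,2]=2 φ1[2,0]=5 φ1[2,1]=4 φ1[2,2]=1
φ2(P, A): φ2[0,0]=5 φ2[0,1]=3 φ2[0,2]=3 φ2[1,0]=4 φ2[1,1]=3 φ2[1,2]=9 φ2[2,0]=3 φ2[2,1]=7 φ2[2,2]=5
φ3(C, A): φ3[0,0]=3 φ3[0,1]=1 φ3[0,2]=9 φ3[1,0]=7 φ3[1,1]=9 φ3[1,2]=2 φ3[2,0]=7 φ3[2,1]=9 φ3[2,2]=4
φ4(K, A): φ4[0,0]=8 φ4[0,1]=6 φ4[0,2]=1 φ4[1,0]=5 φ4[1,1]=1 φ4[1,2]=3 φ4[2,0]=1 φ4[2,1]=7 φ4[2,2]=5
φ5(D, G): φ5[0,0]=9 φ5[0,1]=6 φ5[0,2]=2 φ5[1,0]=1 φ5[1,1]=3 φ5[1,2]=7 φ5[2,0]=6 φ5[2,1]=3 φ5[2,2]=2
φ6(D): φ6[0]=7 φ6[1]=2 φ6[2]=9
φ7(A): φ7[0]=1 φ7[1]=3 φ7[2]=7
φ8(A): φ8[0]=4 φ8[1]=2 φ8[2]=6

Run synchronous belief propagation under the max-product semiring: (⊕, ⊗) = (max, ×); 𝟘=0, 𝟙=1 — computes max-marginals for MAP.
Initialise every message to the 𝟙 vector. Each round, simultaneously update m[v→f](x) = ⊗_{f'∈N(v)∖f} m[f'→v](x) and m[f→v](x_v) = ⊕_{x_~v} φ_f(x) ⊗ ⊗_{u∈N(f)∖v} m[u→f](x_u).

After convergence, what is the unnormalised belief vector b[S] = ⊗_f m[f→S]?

b[S] = [9644670, 19289340, 9644670]

init: all messages = 𝟙 over 3 values
r1 m[φ0→D] = [9, 7, 5]
r1 m[φ0→A] = [7, 5, 9]
r1 m[φ1→S] = [9, 7, 5]
r1 m[φ1→A] = [9, 8, 2]
r1 m[φ2→P] = [5, 9, 7]
r1 m[φ2→A] = [5, 7, 9]
r1 m[φ3→C] = [9, 9, 9]
r1 m[φ3→A] = [7, 9, 9]
r1 m[φ4→K] = [8, 5, 7]
r1 m[φ4→A] = [8, 7, 5]
r1 m[φ5→D] = [9, 7, 6]
r1 m[φ5→G] = [9, 6, 7]
r1 m[φ6→D] = [7, 2, 9]
r1 m[φ7→A] = [1, 3, 7]
r1 m[φ8→A] = [4, 2, 6]
r1 m[D→φ0] = [1, 1, 1]
r1 m[D→φ5] = [1, 1, 1]
r1 m[D→φ6] = [1, 1, 1]
r1 m[C→φ3] = [1, 1, 1]
r1 m[G→φ5] = [1, 1, 1]
r1 m[P→φ2] = [1, 1, 1]
r1 m[S→φ1] = [1, 1, 1]
r1 m[K→φ4] = [1, 1, 1]
r1 m[A→φ0] = [1, 1, 1]
r1 m[A→φ1] = [1, 1, 1]
r1 m[A→φ2] = [1, 1, 1]
r1 m[A→φ3] = [1, 1, 1]
r1 m[A→φ4] = [1, 1, 1]
r1 m[A→φ7] = [1, 1, 1]
r1 m[A→φ8] = [1, 1, 1]
r2 m[φ0→D] = [9, 7, 5]
r2 m[φ0→A] = [7, 5, 9]
r2 m[φ1→S] = [9, 7, 5]
r2 m[φ1→A] = [9, 8, 2]
r2 m[φ2→P] = [5, 9, 7]
r2 m[φ2→A] = [5, 7, 9]
r2 m[φ3→C] = [9, 9, 9]
r2 m[φ3→A] = [7, 9, 9]
r2 m[φ4→K] = [8, 5, 7]
r2 m[φ4→A] = [8, 7, 5]
r2 m[φ5→D] = [9, 7, 6]
r2 m[φ5→G] = [9, 6, 7]
r2 m[φ6→D] = [7, 2, 9]
r2 m[φ7→A] = [1, 3, 7]
r2 m[φ8→A] = [4, 2, 6]
r2 m[D→φ0] = [63, 14, 54]
r2 m[D→φ5] = [63, 14, 45]
r2 m[D→φ6] = [81, 49, 30]
r2 m[C→φ3] = [1, 1, 1]
r2 m[G→φ5] = [1, 1, 1]
r2 m[P→φ2] = [1, 1, 1]
r2 m[S→φ1] = [1, 1, 1]
r2 m[K→φ4] = [1, 1, 1]
r2 m[A→φ0] = [10080, 21168, 34020]
r2 m[A→φ1] = [7840, 13230, 153090]
r2 m[A→φ2] = [14112, 15120, 34020]
r2 m[A→φ3] = [10080, 11760, 34020]
r2 m[A→φ4] = [8820, 15120, 61236]
r2 m[A→φ7] = [70560, 35280, 43740]
r2 m[A→φ8] = [17640, 52920, 51030]
r3 m[φ0→D] = [306180, 238140, 170100]
r3 m[φ0→A] = [270, 315, 567]
r3 m[φ1→S] = [153090, 306180, 153090]
r3 m[φ1→A] = [9, 8, 2]
r3 m[φ2→P] = [102060, 306180, 170100]
r3 m[φ2→A] = [5, 7, 9]
r3 m[φ3→C] = [306180, 105840, 136080]
r3 m[φ3→A] = [7, 9, 9]
r3 m[φ4→K] = [90720, 183708, 306180]
r3 m[φ4→A] = [8, 7, 5]
r3 m[φ5→D] = [9, 7, 6]
r3 m[φ5→G] = [567, 378, 126]
r3 m[φ6→D] = [7, 2, 9]
r3 m[φ7→A] = [1, 3, 7]
r3 m[φ8→A] = [4, 2, 6]
r3 m[D→φ0] = [63, 14, 54]
r3 m[D→φ5] = [63, 14, 45]
r3 m[D→φ6] = [81, 49, 30]
r3 m[C→φ3] = [1, 1, 1]
r3 m[G→φ5] = [1, 1, 1]
r3 m[P→φ2] = [1, 1, 1]
r3 m[S→φ1] = [1, 1, 1]
r3 m[K→φ4] = [1, 1, 1]
r3 m[A→φ0] = [10080, 21168, 34020]
r3 m[A→φ1] = [7840, 13230, 153090]
r3 m[A→φ2] = [14112, 15120, 34020]
r3 m[A→φ3] = [10080, 11760, 34020]
r3 m[A→φ4] = [8820, 15120, 61236]
r3 m[A→φ7] = [70560, 35280, 43740]
r3 m[A→φ8] = [17640, 52920, 51030]
r4 m[φ0→D] = [306180, 238140, 170100]
r4 m[φ0→A] = [270, 315, 567]
r4 m[φ1→S] = [153090, 306180, 153090]
r4 m[φ1→A] = [9, 8, 2]
r4 m[φ2→P] = [102060, 306180, 170100]
r4 m[φ2→A] = [5, 7, 9]
r4 m[φ3→C] = [306180, 105840, 136080]
r4 m[φ3→A] = [7, 9, 9]
r4 m[φ4→K] = [90720, 183708, 306180]
r4 m[φ4→A] = [8, 7, 5]
r4 m[φ5→D] = [9, 7, 6]
r4 m[φ5→G] = [567, 378, 126]
r4 m[φ6→D] = [7, 2, 9]
r4 m[φ7→A] = [1, 3, 7]
r4 m[φ8→A] = [4, 2, 6]
r4 m[D→φ0] = [63, 14, 54]
r4 m[D→φ5] = [2143260, 476280, 1530900]
r4 m[D→φ6] = [2755620, 1666980, 1020600]
r4 m[C→φ3] = [1, 1, 1]
r4 m[G→φ5] = [1, 1, 1]
r4 m[P→φ2] = [1, 1, 1]
r4 m[S→φ1] = [1, 1, 1]
r4 m[K→φ4] = [1, 1, 1]
r4 m[A→φ0] = [10080, 21168, 34020]
r4 m[A→φ1] = [302400, 833490, 9644670]
r4 m[A→φ2] = [544320, 952560, 2143260]
r4 m[A→φ3] = [388800, 740880, 2143260]
r4 m[A→φ4] = [340200, 952560, 3857868]
r4 m[A→φ7] = [2721600, 2222640, 2755620]
r4 m[A→φ8] = [680400, 3333960, 3214890]
r5 m[φ0→D] = [306180, 238140, 170100]
r5 m[φ0→A] = [270, 315, 567]
r5 m[φ1→S] = [9644670, 19289340, 9644670]
r5 m[φ1→A] = [9, 8, 2]
r5 m[φ2→P] = [6429780, 19289340, 10716300]
r5 m[φ2→A] = [5, 7, 9]
r5 m[φ3→C] = [19289340, 6667920, 8573040]
r5 m[φ3→A] = [7, 9, 9]
r5 m[φ4→K] = [5715360, 11573604, 19289340]
r5 m[φ4→A] = [8, 7, 5]
r5 m[φ5→D] = [9, 7, 6]
r5 m[φ5→G] = [19289340, 12859560, 4286520]
r5 m[φ6→D] = [7, 2, 9]
r5 m[φ7→A] = [1, 3, 7]
r5 m[φ8→A] = [4, 2, 6]
r5 m[D→φ0] = [63, 14, 54]
r5 m[D→φ5] = [2143260, 476280, 1530900]
r5 m[D→φ6] = [2755620, 1666980, 1020600]
r5 m[C→φ3] = [1, 1, 1]
r5 m[G→φ5] = [1, 1, 1]
r5 m[P→φ2] = [1, 1, 1]
r5 m[S→φ1] = [1, 1, 1]
r5 m[K→φ4] = [1, 1, 1]
r5 m[A→φ0] = [10080, 21168, 34020]
r5 m[A→φ1] = [302400, 833490, 9644670]
r5 m[A→φ2] = [544320, 952560, 2143260]
r5 m[A→φ3] = [388800, 740880, 2143260]
r5 m[A→φ4] = [340200, 952560, 3857868]
r5 m[A→φ7] = [2721600, 2222640, 2755620]
r5 m[A→φ8] = [680400, 3333960, 3214890]
r6 m[φ0→D] = [306180, 238140, 170100]
r6 m[φ0→A] = [270, 315, 567]
r6 m[φ1→S] = [9644670, 19289340, 9644670]
r6 m[φ1→A] = [9, 8, 2]
r6 m[φ2→P] = [6429780, 19289340, 10716300]
r6 m[φ2→A] = [5, 7, 9]
r6 m[φ3→C] = [19289340, 6667920, 8573040]
r6 m[φ3→A] = [7, 9, 9]
r6 m[φ4→K] = [5715360, 11573604, 19289340]
r6 m[φ4→A] = [8, 7, 5]
r6 m[φ5→D] = [9, 7, 6]
r6 m[φ5→G] = [19289340, 12859560, 4286520]
r6 m[φ6→D] = [7, 2, 9]
r6 m[φ7→A] = [1, 3, 7]
r6 m[φ8→A] = [4, 2, 6]
r6 m[D→φ0] = [63, 14, 54]
r6 m[D→φ5] = [2143260, 476280, 1530900]
r6 m[D→φ6] = [2755620, 1666980, 1020600]
r6 m[C→φ3] = [1, 1, 1]
r6 m[G→φ5] = [1, 1, 1]
r6 m[P→φ2] = [1, 1, 1]
r6 m[S→φ1] = [1, 1, 1]
r6 m[K→φ4] = [1, 1, 1]
r6 m[A→φ0] = [10080, 21168, 34020]
r6 m[A→φ1] = [302400, 833490, 9644670]
r6 m[A→φ2] = [544320, 952560, 2143260]
r6 m[A→φ3] = [388800, 740880, 2143260]
r6 m[A→φ4] = [340200, 952560, 3857868]
r6 m[A→φ7] = [2721600, 2222640, 2755620]
r6 m[A→φ8] = [680400, 3333960, 3214890]
fixed point reached at round 6
b[S] = ⊗ incoming = [9644670, 19289340, 9644670]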